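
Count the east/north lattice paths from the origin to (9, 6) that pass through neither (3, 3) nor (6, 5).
Number of paths = 2277

Inclusion–exclusion. Total paths: C(15, 9) = 5005. Through P₁: C(6, 3)·C(9, 6) = 1680. Through P₂: C(11, 6)·C(4, 3) = 1848. Since P₁ is strictly southwest of P₂, a monotone path through both must visit P₁ then P₂; paths through both = C(6, 3)·C(5, 3)·C(4, 3) = 800. Avoid both = 5005 − 1680 − 1848 + 800 = 2277.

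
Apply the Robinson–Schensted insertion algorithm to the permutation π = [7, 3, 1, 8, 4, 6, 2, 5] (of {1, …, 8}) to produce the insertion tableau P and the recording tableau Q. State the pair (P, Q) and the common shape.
P = [1, 2, 5] / [3, 4, 6] / [7, 8];  Q = [1, 4, 6] / [2, 5, 8] / [3, 7];  common shape = (3, 3, 2)

Row-insert the values π_1, π_2, … into P one at a time, bumping the leftmost entry strictly greater than the inserted value down to the next row. The recording tableau Q records, in position (i, j), the step at which that cell was added to P.
  Insert 7 (step 1): P = [7];  Q = [1]
  Insert 3 (step 2): P = [3] / [7];  Q = [1] / [2]
  Insert 1 (step 3): P = [1] / [3] / [7];  Q = [1] / [2] / [3]
  Insert 8 (step 4): P = [1, 8] / [3] / [7];  Q = [1, 4] / [2] / [3]
  Insert 4 (step 5): P = [1, 4] / [3, 8] / [7];  Q = [1, 4] / [2, 5] / [3]
  Insert 6 (step 6): P = [1, 4, 6] / [3, 8] / [7];  Q = [1, 4, 6] / [2, 5] / [3]
  Insert 2 (step 7): P = [1, 2, 6] / [3, 4] / [7, 8];  Q = [1, 4, 6] / [2, 5] / [3, 7]
  Insert 5 (step 8): P = [1, 2, 5] / [3, 4, 6] / [7, 8];  Q = [1, 4, 6] / [2, 5, 8] / [3, 7]
Final shape: (3, 3, 2).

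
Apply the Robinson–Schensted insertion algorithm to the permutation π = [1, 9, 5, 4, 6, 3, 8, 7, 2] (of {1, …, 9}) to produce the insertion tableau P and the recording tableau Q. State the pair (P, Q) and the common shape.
P = [1, 2, 6, 7] / [3, 8] / [4] / [5] / [9];  Q = [1, 2, 5, 7] / [3, 8] / [4] / [6] / [9];  common shape = (4, 2, 1, 1, 1)

Row-insert the values π_1, π_2, … into P one at a time, bumping the leftmost entry strictly greater than the inserted value down to the next row. The recording tableau Q records, in position (i, j), the step at which that cell was added to P.
  Insert 1 (step 1): P = [1];  Q = [1]
  Insert 9 (step 2): P = [1, 9];  Q = [1, 2]
  Insert 5 (step 3): P = [1, 5] / [9];  Q = [1, 2] / [3]
  Insert 4 (step 4): P = [1, 4] / [5] / [9];  Q = [1, 2] / [3] / [4]
  Insert 6 (step 5): P = [1, 4, 6] / [5] / [9];  Q = [1, 2, 5] / [3] / [4]
  Insert 3 (step 6): P = [1, 3, 6] / [4] / [5] / [9];  Q = [1, 2, 5] / [3] / [4] / [6]
  Insert 8 (step 7): P = [1, 3, 6, 8] / [4] / [5] / [9];  Q = [1, 2, 5, 7] / [3] / [4] / [6]
  Insert 7 (step 8): P = [1, 3, 6, 7] / [4, 8] / [5] / [9];  Q = [1, 2, 5, 7] / [3, 8] / [4] / [6]
  Insert 2 (step 9): P = [1, 2, 6, 7] / [3, 8] / [4] / [5] / [9];  Q = [1, 2, 5, 7] / [3, 8] / [4] / [6] / [9]
Final shape: (4, 2, 1, 1, 1).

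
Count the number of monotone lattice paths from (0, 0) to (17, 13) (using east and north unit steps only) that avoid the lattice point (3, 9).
Number of paths = 119086650

Total paths from (0, 0) to (17, 13): C(30, 17) = 119759850. Paths through (3, 9): (paths (0, 0) → (3, 9)) × (paths (3, 9) → (17, 13)) = C(12, 3) · C(18, 14) = 220 · 3060 = 673200. Avoidance count = 119759850 − 673200 = 119086650.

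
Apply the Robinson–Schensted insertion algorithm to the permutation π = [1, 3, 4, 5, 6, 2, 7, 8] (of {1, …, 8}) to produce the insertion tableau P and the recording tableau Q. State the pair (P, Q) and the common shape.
P = [1, 2, 4, 5, 6, 7, 8] / [3];  Q = [1, 2, 3, 4, 5, 7, 8] / [6];  common shape = (7, 1)

Row-insert the values π_1, π_2, … into P one at a time, bumping the leftmost entry strictly greater than the inserted value down to the next row. The recording tableau Q records, in position (i, j), the step at which that cell was added to P.
  Insert 1 (step 1): P = [1];  Q = [1]
  Insert 3 (step 2): P = [1, 3];  Q = [1, 2]
  Insert 4 (step 3): P = [1, 3, 4];  Q = [1, 2, 3]
  Insert 5 (step 4): P = [1, 3, 4, 5];  Q = [1, 2, 3, 4]
  Insert 6 (step 5): P = [1, 3, 4, 5, 6];  Q = [1, 2, 3, 4, 5]
  Insert 2 (step 6): P = [1, 2, 4, 5, 6] / [3];  Q = [1, 2, 3, 4, 5] / [6]
  Insert 7 (step 7): P = [1, 2, 4, 5, 6, 7] / [3];  Q = [1, 2, 3, 4, 5, 7] / [6]
  Insert 8 (step 8): P = [1, 2, 4, 5, 6, 7, 8] / [3];  Q = [1, 2, 3, 4, 5, 7, 8] / [6]
Final shape: (7, 1).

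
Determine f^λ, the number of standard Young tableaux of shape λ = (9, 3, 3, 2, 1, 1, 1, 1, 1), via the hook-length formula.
# SYT of shape (9, 3, 3, 2, 1, 1, 1, 1, 1) = 511230720

Hook-length formula: f^λ = n! / Π hook(c), product over all cells c of the Young diagram. For λ = (9, 3, 3, 2, 1, 1, 1, 1, 1), n = 22 boxes. Hook lengths by row (left-to-right, top-to-bottom): [17, 11, 9, 6, 5, 4, 3, 2, 1]; [10, 4, 2]; [9, 3, 1]; [7, 1]; [5]; [4]; [3]; [2]; [1]. Product of hooks = 2198617344000. So f^λ = 22! / 2198617344000 = 1124000727777607680000 / 2198617344000 = 511230720.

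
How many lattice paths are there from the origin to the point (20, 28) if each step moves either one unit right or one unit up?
Number of paths = 16735679449896

A monotone lattice path from (0, 0) to (20, 28) consists of 20 east steps and 28 north steps in some order, so it is determined by which 20 of the 48 steps are east. The count is C(48, 20) = 16735679449896.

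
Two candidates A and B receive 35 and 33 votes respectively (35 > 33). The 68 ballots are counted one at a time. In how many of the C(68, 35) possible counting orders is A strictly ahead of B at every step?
Strict-lead orderings = 812944042149730764

Total orderings of the 68 votes with 35 for A: C(68, 35) = 27640097433090845976. By the Bertrand ballot formula (Cycle Lemma / reflection principle), the number of orderings in which A is strictly ahead of B throughout is (p − q)/(p + q) · C(p + q, p) = (35 − 33)/(35 + 33) · 27640097433090845976 = 812944042149730764.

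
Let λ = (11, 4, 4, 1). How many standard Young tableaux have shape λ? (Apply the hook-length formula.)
# SYT of shape (11, 4, 4, 1) = 6046560

Hook-length formula: f^λ = n! / Π hook(c), product over all cells c of the Young diagram. For λ = (11, 4, 4, 1), n = 20 boxes. Hook lengths by row (left-to-right, top-to-bottom): [14, 12, 11, 10, 7, 6, 5, 4, 3, 2, 1]; [6, 4, 3, 2]; [5, 3, 2, 1]; [1]. Product of hooks = 402361344000. So f^λ = 20! / 402361344000 = 2432902008176640000 / 402361344000 = 6046560.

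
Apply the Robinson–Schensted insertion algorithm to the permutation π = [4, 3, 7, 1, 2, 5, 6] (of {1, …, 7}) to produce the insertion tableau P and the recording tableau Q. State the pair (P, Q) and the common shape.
P = [1, 2, 5, 6] / [3, 7] / [4];  Q = [1, 3, 6, 7] / [2, 5] / [4];  common shape = (4, 2, 1)

Row-insert the values π_1, π_2, … into P one at a time, bumping the leftmost entry strictly greater than the inserted value down to the next row. The recording tableau Q records, in position (i, j), the step at which that cell was added to P.
  Insert 4 (step 1): P = [4];  Q = [1]
  Insert 3 (step 2): P = [3] / [4];  Q = [1] / [2]
  Insert 7 (step 3): P = [3, 7] / [4];  Q = [1, 3] / [2]
  Insert 1 (step 4): P = [1, 7] / [3] / [4];  Q = [1, 3] / [2] / [4]
  Insert 2 (step 5): P = [1, 2] / [3, 7] / [4];  Q = [1, 3] / [2, 5] / [4]
  Insert 5 (step 6): P = [1, 2, 5] / [3, 7] / [4];  Q = [1, 3, 6] / [2, 5] / [4]
  Insert 6 (step 7): P = [1, 2, 5, 6] / [3, 7] / [4];  Q = [1, 3, 6, 7] / [2, 5] / [4]
Final shape: (4, 2, 1).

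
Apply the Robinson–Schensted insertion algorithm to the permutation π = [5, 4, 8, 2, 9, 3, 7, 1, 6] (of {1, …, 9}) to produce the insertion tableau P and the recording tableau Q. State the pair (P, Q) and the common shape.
P = [1, 3, 6] / [2, 7, 9] / [4, 8] / [5];  Q = [1, 3, 5] / [2, 6, 7] / [4, 9] / [8];  common shape = (3, 3, 2, 1)

Row-insert the values π_1, π_2, … into P one at a time, bumping the leftmost entry strictly greater than the inserted value down to the next row. The recording tableau Q records, in position (i, j), the step at which that cell was added to P.
  Insert 5 (step 1): P = [5];  Q = [1]
  Insert 4 (step 2): P = [4] / [5];  Q = [1] / [2]
  Insert 8 (step 3): P = [4, 8] / [5];  Q = [1, 3] / [2]
  Insert 2 (step 4): P = [2, 8] / [4] / [5];  Q = [1, 3] / [2] / [4]
  Insert 9 (step 5): P = [2, 8, 9] / [4] / [5];  Q = [1, 3, 5] / [2] / [4]
  Insert 3 (step 6): P = [2, 3, 9] / [4, 8] / [5];  Q = [1, 3, 5] / [2, 6] / [4]
  Insert 7 (step 7): P = [2, 3, 7] / [4, 8, 9] / [5];  Q = [1, 3, 5] / [2, 6, 7] / [4]
  Insert 1 (step 8): P = [1, 3, 7] / [2, 8, 9] / [4] / [5];  Q = [1, 3, 5] / [2, 6, 7] / [4] / [8]
  Insert 6 (step 9): P = [1, 3, 6] / [2, 7, 9] / [4, 8] / [5];  Q = [1, 3, 5] / [2, 6, 7] / [4, 9] / [8]
Final shape: (3, 3, 2, 1).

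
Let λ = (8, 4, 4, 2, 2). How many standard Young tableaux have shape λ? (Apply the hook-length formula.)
# SYT of shape (8, 4, 4, 2, 2) = 75582000

Hook-length formula: f^λ = n! / Π hook(c), product over all cells c of the Young diagram. For λ = (8, 4, 4, 2, 2), n = 20 boxes. Hook lengths by row (left-to-right, top-to-bottom): [12, 11, 8, 7, 4, 3, 2, 1]; [7, 6, 3, 2]; [6, 5, 2, 1]; [3, 2]; [2, 1]. Product of hooks = 32188907520. So f^λ = 20! / 32188907520 = 2432902008176640000 / 32188907520 = 75582000.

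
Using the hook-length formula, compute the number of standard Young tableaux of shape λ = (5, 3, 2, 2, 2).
# SYT of shape (5, 3, 2, 2, 2) = 35035

Hook-length formula: f^λ = n! / Π hook(c), product over all cells c of the Young diagram. For λ = (5, 3, 2, 2, 2), n = 14 boxes. Hook lengths by row (left-to-right, top-to-bottom): [9, 8, 4, 2, 1]; [6, 5, 1]; [4, 3]; [3, 2]; [2, 1]. Product of hooks = 2488320. So f^λ = 14! / 2488320 = 87178291200 / 2488320 = 35035.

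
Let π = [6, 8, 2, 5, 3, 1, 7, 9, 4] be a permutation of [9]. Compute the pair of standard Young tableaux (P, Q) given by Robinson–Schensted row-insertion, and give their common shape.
P = [1, 3, 4, 9] / [2, 7] / [5, 8] / [6];  Q = [1, 2, 7, 8] / [3, 4] / [5, 9] / [6];  common shape = (4, 2, 2, 1)

Row-insert the values π_1, π_2, … into P one at a time, bumping the leftmost entry strictly greater than the inserted value down to the next row. The recording tableau Q records, in position (i, j), the step at which that cell was added to P.
  Insert 6 (step 1): P = [6];  Q = [1]
  Insert 8 (step 2): P = [6, 8];  Q = [1, 2]
  Insert 2 (step 3): P = [2, 8] / [6];  Q = [1, 2] / [3]
  Insert 5 (step 4): P = [2, 5] / [6, 8];  Q = [1, 2] / [3, 4]
  Insert 3 (step 5): P = [2, 3] / [5, 8] / [6];  Q = [1, 2] / [3, 4] / [5]
  Insert 1 (step 6): P = [1, 3] / [2, 8] / [5] / [6];  Q = [1, 2] / [3, 4] / [5] / [6]
  Insert 7 (step 7): P = [1, 3, 7] / [2, 8] / [5] / [6];  Q = [1, 2, 7] / [3, 4] / [5] / [6]
  Insert 9 (step 8): P = [1, 3, 7, 9] / [2, 8] / [5] / [6];  Q = [1, 2, 7, 8] / [3, 4] / [5] / [6]
  Insert 4 (step 9): P = [1, 3, 4, 9] / [2, 7] / [5, 8] / [6];  Q = [1, 2, 7, 8] / [3, 4] / [5, 9] / [6]
Final shape: (4, 2, 2, 1).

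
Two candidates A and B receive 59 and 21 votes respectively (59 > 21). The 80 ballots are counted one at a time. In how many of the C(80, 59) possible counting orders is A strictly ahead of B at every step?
Strict-lead orderings = 4797929050145093720

Total orderings of the 80 votes with 59 for A: C(80, 59) = 10100903263463355200. By the Bertrand ballot formula (Cycle Lemma / reflection principle), the number of orderings in which A is strictly ahead of B throughout is (p − q)/(p + q) · C(p + q, p) = (59 − 21)/(59 + 21) · 10100903263463355200 = 4797929050145093720.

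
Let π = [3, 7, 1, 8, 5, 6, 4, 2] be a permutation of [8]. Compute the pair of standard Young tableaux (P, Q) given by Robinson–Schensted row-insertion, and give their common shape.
P = [1, 2, 6] / [3, 4, 8] / [5] / [7];  Q = [1, 2, 4] / [3, 5, 6] / [7] / [8];  common shape = (3, 3, 1, 1)

Row-insert the values π_1, π_2, … into P one at a time, bumping the leftmost entry strictly greater than the inserted value down to the next row. The recording tableau Q records, in position (i, j), the step at which that cell was added to P.
  Insert 3 (step 1): P = [3];  Q = [1]
  Insert 7 (step 2): P = [3, 7];  Q = [1, 2]
  Insert 1 (step 3): P = [1, 7] / [3];  Q = [1, 2] / [3]
  Insert 8 (step 4): P = [1, 7, 8] / [3];  Q = [1, 2, 4] / [3]
  Insert 5 (step 5): P = [1, 5, 8] / [3, 7];  Q = [1, 2, 4] / [3, 5]
  Insert 6 (step 6): P = [1, 5, 6] / [3, 7, 8];  Q = [1, 2, 4] / [3, 5, 6]
  Insert 4 (step 7): P = [1, 4, 6] / [3, 5, 8] / [7];  Q = [1, 2, 4] / [3, 5, 6] / [7]
  Insert 2 (step 8): P = [1, 2, 6] / [3, 4, 8] / [5] / [7];  Q = [1, 2, 4] / [3, 5, 6] / [7] / [8]
Final shape: (3, 3, 1, 1).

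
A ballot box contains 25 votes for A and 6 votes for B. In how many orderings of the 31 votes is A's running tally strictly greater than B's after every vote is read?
Strict-lead orderings = 451269

Total orderings of the 31 votes with 25 for A: C(31, 25) = 736281. By the Bertrand ballot formula (Cycle Lemma / reflection principle), the number of orderings in which A is strictly ahead of B throughout is (p − q)/(p + q) · C(p + q, p) = (25 − 6)/(25 + 6) · 736281 = 451269.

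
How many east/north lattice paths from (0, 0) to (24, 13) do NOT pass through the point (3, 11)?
Number of paths = 3562375208

Total paths from (0, 0) to (24, 13): C(37, 24) = 3562467300. Paths through (3, 11): (paths (0, 0) → (3, 11)) × (paths (3, 11) → (24, 13)) = C(14, 3) · C(23, 21) = 364 · 253 = 92092. Avoidance count = 3562467300 − 92092 = 3562375208.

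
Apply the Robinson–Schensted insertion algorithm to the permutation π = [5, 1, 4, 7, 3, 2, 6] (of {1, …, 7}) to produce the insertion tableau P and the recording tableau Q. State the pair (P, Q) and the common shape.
P = [1, 2, 6] / [3, 7] / [4] / [5];  Q = [1, 3, 4] / [2, 7] / [5] / [6];  common shape = (3, 2, 1, 1)

Row-insert the values π_1, π_2, … into P one at a time, bumping the leftmost entry strictly greater than the inserted value down to the next row. The recording tableau Q records, in position (i, j), the step at which that cell was added to P.
  Insert 5 (step 1): P = [5];  Q = [1]
  Insert 1 (step 2): P = [1] / [5];  Q = [1] / [2]
  Insert 4 (step 3): P = [1, 4] / [5];  Q = [1, 3] / [2]
  Insert 7 (step 4): P = [1, 4, 7] / [5];  Q = [1, 3, 4] / [2]
  Insert 3 (step 5): P = [1, 3, 7] / [4] / [5];  Q = [1, 3, 4] / [2] / [5]
  Insert 2 (step 6): P = [1, 2, 7] / [3] / [4] / [5];  Q = [1, 3, 4] / [2] / [5] / [6]
  Insert 6 (step 7): P = [1, 2, 6] / [3, 7] / [4] / [5];  Q = [1, 3, 4] / [2, 7] / [5] / [6]
Final shape: (3, 2, 1, 1).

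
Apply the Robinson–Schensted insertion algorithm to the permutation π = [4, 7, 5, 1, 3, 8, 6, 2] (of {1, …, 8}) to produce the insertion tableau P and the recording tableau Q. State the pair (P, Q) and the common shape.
P = [1, 2, 6] / [3, 5, 8] / [4] / [7];  Q = [1, 2, 6] / [3, 5, 7] / [4] / [8];  common shape = (3, 3, 1, 1)

Row-insert the values π_1, π_2, … into P one at a time, bumping the leftmost entry strictly greater than the inserted value down to the next row. The recording tableau Q records, in position (i, j), the step at which that cell was added to P.
  Insert 4 (step 1): P = [4];  Q = [1]
  Insert 7 (step 2): P = [4, 7];  Q = [1, 2]
  Insert 5 (step 3): P = [4, 5] / [7];  Q = [1, 2] / [3]
  Insert 1 (step 4): P = [1, 5] / [4] / [7];  Q = [1, 2] / [3] / [4]
  Insert 3 (step 5): P = [1, 3] / [4, 5] / [7];  Q = [1, 2] / [3, 5] / [4]
  Insert 8 (step 6): P = [1, 3, 8] / [4, 5] / [7];  Q = [1, 2, 6] / [3, 5] / [4]
  Insert 6 (step 7): P = [1, 3, 6] / [4, 5, 8] / [7];  Q = [1, 2, 6] / [3, 5, 7] / [4]
  Insert 2 (step 8): P = [1, 2, 6] / [3, 5, 8] / [4] / [7];  Q = [1, 2, 6] / [3, 5, 7] / [4] / [8]
Final shape: (3, 3, 1, 1).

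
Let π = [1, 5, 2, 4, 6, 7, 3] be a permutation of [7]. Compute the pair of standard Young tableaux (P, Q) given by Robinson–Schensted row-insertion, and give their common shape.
P = [1, 2, 3, 6, 7] / [4] / [5];  Q = [1, 2, 4, 5, 6] / [3] / [7];  common shape = (5, 1, 1)

Row-insert the values π_1, π_2, … into P one at a time, bumping the leftmost entry strictly greater than the inserted value down to the next row. The recording tableau Q records, in position (i, j), the step at which that cell was added to P.
  Insert 1 (step 1): P = [1];  Q = [1]
  Insert 5 (step 2): P = [1, 5];  Q = [1, 2]
  Insert 2 (step 3): P = [1, 2] / [5];  Q = [1, 2] / [3]
  Insert 4 (step 4): P = [1, 2, 4] / [5];  Q = [1, 2, 4] / [3]
  Insert 6 (step 5): P = [1, 2, 4, 6] / [5];  Q = [1, 2, 4, 5] / [3]
  Insert 7 (step 6): P = [1, 2, 4, 6, 7] / [5];  Q = [1, 2, 4, 5, 6] / [3]
  Insert 3 (step 7): P = [1, 2, 3, 6, 7] / [4] / [5];  Q = [1, 2, 4, 5, 6] / [3] / [7]
Final shape: (5, 1, 1).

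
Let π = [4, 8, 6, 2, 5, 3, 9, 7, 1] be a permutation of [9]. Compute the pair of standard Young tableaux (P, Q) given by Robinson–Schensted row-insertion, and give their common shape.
P = [1, 3, 7] / [2, 5, 9] / [4] / [6] / [8];  Q = [1, 2, 7] / [3, 5, 8] / [4] / [6] / [9];  common shape = (3, 3, 1, 1, 1)

Row-insert the values π_1, π_2, … into P one at a time, bumping the leftmost entry strictly greater than the inserted value down to the next row. The recording tableau Q records, in position (i, j), the step at which that cell was added to P.
  Insert 4 (step 1): P = [4];  Q = [1]
  Insert 8 (step 2): P = [4, 8];  Q = [1, 2]
  Insert 6 (step 3): P = [4, 6] / [8];  Q = [1, 2] / [3]
  Insert 2 (step 4): P = [2, 6] / [4] / [8];  Q = [1, 2] / [3] / [4]
  Insert 5 (step 5): P = [2, 5] / [4, 6] / [8];  Q = [1, 2] / [3, 5] / [4]
  Insert 3 (step 6): P = [2, 3] / [4, 5] / [6] / [8];  Q = [1, 2] / [3, 5] / [4] / [6]
  Insert 9 (step 7): P = [2, 3, 9] / [4, 5] / [6] / [8];  Q = [1, 2, 7] / [3, 5] / [4] / [6]
  Insert 7 (step 8): P = [2, 3, 7] / [4, 5, 9] / [6] / [8];  Q = [1, 2, 7] / [3, 5, 8] / [4] / [6]
  Insert 1 (step 9): P = [1, 3, 7] / [2, 5, 9] / [4] / [6] / [8];  Q = [1, 2, 7] / [3, 5, 8] / [4] / [6] / [9]
Final shape: (3, 3, 1, 1, 1).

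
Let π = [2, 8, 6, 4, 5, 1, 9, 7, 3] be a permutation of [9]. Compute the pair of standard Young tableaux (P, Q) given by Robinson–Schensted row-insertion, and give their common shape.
P = [1, 3, 5, 7] / [2, 4] / [6, 9] / [8];  Q = [1, 2, 5, 7] / [3, 8] / [4, 9] / [6];  common shape = (4, 2, 2, 1)

Row-insert the values π_1, π_2, … into P one at a time, bumping the leftmost entry strictly greater than the inserted value down to the next row. The recording tableau Q records, in position (i, j), the step at which that cell was added to P.
  Insert 2 (step 1): P = [2];  Q = [1]
  Insert 8 (step 2): P = [2, 8];  Q = [1, 2]
  Insert 6 (step 3): P = [2, 6] / [8];  Q = [1, 2] / [3]
  Insert 4 (step 4): P = [2, 4] / [6] / [8];  Q = [1, 2] / [3] / [4]
  Insert 5 (step 5): P = [2, 4, 5] / [6] / [8];  Q = [1, 2, 5] / [3] / [4]
  Insert 1 (step 6): P = [1, 4, 5] / [2] / [6] / [8];  Q = [1, 2, 5] / [3] / [4] / [6]
  Insert 9 (step 7): P = [1, 4, 5, 9] / [2] / [6] / [8];  Q = [1, 2, 5, 7] / [3] / [4] / [6]
  Insert 7 (step 8): P = [1, 4, 5, 7] / [2, 9] / [6] / [8];  Q = [1, 2, 5, 7] / [3, 8] / [4] / [6]
  Insert 3 (step 9): P = [1, 3, 5, 7] / [2, 4] / [6, 9] / [8];  Q = [1, 2, 5, 7] / [3, 8] / [4, 9] / [6]
Final shape: (4, 2, 2, 1).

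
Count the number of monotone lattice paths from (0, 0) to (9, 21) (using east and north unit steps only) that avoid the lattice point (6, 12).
Number of paths = 10223070

Total paths from (0, 0) to (9, 21): C(30, 9) = 14307150. Paths through (6, 12): (paths (0, 0) → (6, 12)) × (paths (6, 12) → (9, 21)) = C(18, 6) · C(12, 3) = 18564 · 220 = 4084080. Avoidance count = 14307150 − 4084080 = 10223070.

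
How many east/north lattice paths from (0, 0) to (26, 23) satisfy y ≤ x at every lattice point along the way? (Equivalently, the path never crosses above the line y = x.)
Number of paths = 8643460269248

By the reflection principle (André's argument), the number of monotone paths to (26, 23) with n ≤ m that never go above y = x is C(49, 26) − C(49, 27) = 58343356817424 − 49699896548176 = 8643460269248.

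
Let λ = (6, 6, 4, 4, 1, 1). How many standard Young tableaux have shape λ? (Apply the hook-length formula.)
# SYT of shape (6, 6, 4, 4, 1, 1) = 997682400

Hook-length formula: f^λ = n! / Π hook(c), product over all cells c of the Young diagram. For λ = (6, 6, 4, 4, 1, 1), n = 22 boxes. Hook lengths by row (left-to-right, top-to-bottom): [11, 8, 7, 6, 3, 2]; [10, 7, 6, 5, 2, 1]; [7, 4, 3, 2]; [6, 3, 2, 1]; [2]; [1]. Product of hooks = 1126611763200. So f^λ = 22! / 1126611763200 = 1124000727777607680000 / 1126611763200 = 997682400.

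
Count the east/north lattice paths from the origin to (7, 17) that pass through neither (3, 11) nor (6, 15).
Number of paths = 145092

Inclusion–exclusion. Total paths: C(24, 7) = 346104. Through P₁: C(14, 3)·C(10, 4) = 76440. Through P₂: C(21, 6)·C(3, 1) = 162792. Since P₁ is strictly southwest of P₂, a monotone path through both must visit P₁ then P₂; paths through both = C(14, 3)·C(7, 3)·C(3, 1) = 38220. Avoid both = 346104 − 76440 − 162792 + 38220 = 145092.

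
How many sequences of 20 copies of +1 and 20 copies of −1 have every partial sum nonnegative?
C_20 = 6564120420

These ballot sequences are counted by the Catalan number C_n = (1/(n + 1)) · C(2n, n). For n = 20: C_20 = (1/21) · C(40, 20) = 137846528820/21 = 6564120420.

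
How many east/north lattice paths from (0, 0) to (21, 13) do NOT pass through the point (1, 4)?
Number of paths = 877908735

Total paths from (0, 0) to (21, 13): C(34, 21) = 927983760. Paths through (1, 4): (paths (0, 0) → (1, 4)) × (paths (1, 4) → (21, 13)) = C(5, 1) · C(29, 20) = 5 · 10015005 = 50075025. Avoidance count = 927983760 − 50075025 = 877908735.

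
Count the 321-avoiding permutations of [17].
C_17 = 129644790

These 321-avoiding permutations are counted by the Catalan number C_n = (1/(n + 1)) · C(2n, n). For n = 17: C_17 = (1/18) · C(34, 17) = 2333606220/18 = 129644790.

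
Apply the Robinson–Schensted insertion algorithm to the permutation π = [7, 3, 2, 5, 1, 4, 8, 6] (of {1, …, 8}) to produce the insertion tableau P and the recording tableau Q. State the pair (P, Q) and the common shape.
P = [1, 4, 6] / [2, 5, 8] / [3] / [7];  Q = [1, 4, 7] / [2, 6, 8] / [3] / [5];  common shape = (3, 3, 1, 1)

Row-insert the values π_1, π_2, … into P one at a time, bumping the leftmost entry strictly greater than the inserted value down to the next row. The recording tableau Q records, in position (i, j), the step at which that cell was added to P.
  Insert 7 (step 1): P = [7];  Q = [1]
  Insert 3 (step 2): P = [3] / [7];  Q = [1] / [2]
  Insert 2 (step 3): P = [2] / [3] / [7];  Q = [1] / [2] / [3]
  Insert 5 (step 4): P = [2, 5] / [3] / [7];  Q = [1, 4] / [2] / [3]
  Insert 1 (step 5): P = [1, 5] / [2] / [3] / [7];  Q = [1, 4] / [2] / [3] / [5]
  Insert 4 (step 6): P = [1, 4] / [2, 5] / [3] / [7];  Q = [1, 4] / [2, 6] / [3] / [5]
  Insert 8 (step 7): P = [1, 4, 8] / [2, 5] / [3] / [7];  Q = [1, 4, 7] / [2, 6] / [3] / [5]
  Insert 6 (step 8): P = [1, 4, 6] / [2, 5, 8] / [3] / [7];  Q = [1, 4, 7] / [2, 6, 8] / [3] / [5]
Final shape: (3, 3, 1, 1).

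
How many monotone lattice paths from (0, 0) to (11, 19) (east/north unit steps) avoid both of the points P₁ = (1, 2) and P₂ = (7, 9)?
Number of paths = 23020153

Inclusion–exclusion. Total paths: C(30, 11) = 54627300. Through P₁: C(3, 1)·C(27, 10) = 25308855. Through P₂: C(16, 7)·C(14, 4) = 11451440. Since P₁ is strictly southwest of P₂, a monotone path through both must visit P₁ then P₂; paths through both = C(3, 1)·C(13, 6)·C(14, 4) = 5153148. Avoid both = 54627300 − 25308855 − 11451440 + 5153148 = 23020153.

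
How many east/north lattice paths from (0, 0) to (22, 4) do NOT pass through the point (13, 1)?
Number of paths = 11870

Total paths from (0, 0) to (22, 4): C(26, 22) = 14950. Paths through (13, 1): (paths (0, 0) → (13, 1)) × (paths (13, 1) → (22, 4)) = C(14, 13) · C(12, 9) = 14 · 220 = 3080. Avoidance count = 14950 − 3080 = 11870.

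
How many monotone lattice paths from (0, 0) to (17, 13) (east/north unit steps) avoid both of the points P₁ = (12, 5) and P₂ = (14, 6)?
Number of paths = 109372374

Inclusion–exclusion. Total paths: C(30, 17) = 119759850. Through P₁: C(17, 12)·C(13, 5) = 7963956. Through P₂: C(20, 14)·C(10, 3) = 4651200. Since P₁ is strictly southwest of P₂, a monotone path through both must visit P₁ then P₂; paths through both = C(17, 12)·C(3, 2)·C(10, 3) = 2227680. Avoid both = 119759850 − 7963956 − 4651200 + 2227680 = 109372374.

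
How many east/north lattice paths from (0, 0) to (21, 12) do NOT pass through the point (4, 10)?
Number of paths = 354646149

Total paths from (0, 0) to (21, 12): C(33, 21) = 354817320. Paths through (4, 10): (paths (0, 0) → (4, 10)) × (paths (4, 10) → (21, 12)) = C(14, 4) · C(19, 17) = 1001 · 171 = 171171. Avoidance count = 354817320 − 171171 = 354646149.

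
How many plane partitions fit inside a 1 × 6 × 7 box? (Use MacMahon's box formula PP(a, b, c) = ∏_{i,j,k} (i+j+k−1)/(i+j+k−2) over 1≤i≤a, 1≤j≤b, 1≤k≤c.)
PP(1, 6, 7) = 1716

Evaluate the triple product over i = 1..1, j = 1..6, k = 1..7. The factors are (2/1) · (3/2) · (4/3) · (5/4) · (6/5) · (7/6) · (8/7) · (3/2) · … (42 factors total). The numerators and denominators telescope so the product is an integer; carrying out the multiplication exactly gives PP(1, 6, 7) = 1716.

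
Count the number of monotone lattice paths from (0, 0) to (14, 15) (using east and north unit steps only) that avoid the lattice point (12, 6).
Number of paths = 76537740

Total paths from (0, 0) to (14, 15): C(29, 14) = 77558760. Paths through (12, 6): (paths (0, 0) → (12, 6)) × (paths (12, 6) → (14, 15)) = C(18, 12) · C(11, 2) = 18564 · 55 = 1021020. Avoidance count = 77558760 − 1021020 = 76537740.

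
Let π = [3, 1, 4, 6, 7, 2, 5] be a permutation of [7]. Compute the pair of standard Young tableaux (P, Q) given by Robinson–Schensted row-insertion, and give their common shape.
P = [1, 2, 5, 7] / [3, 4, 6];  Q = [1, 3, 4, 5] / [2, 6, 7];  common shape = (4, 3)

Row-insert the values π_1, π_2, … into P one at a time, bumping the leftmost entry strictly greater than the inserted value down to the next row. The recording tableau Q records, in position (i, j), the step at which that cell was added to P.
  Insert 3 (step 1): P = [3];  Q = [1]
  Insert 1 (step 2): P = [1] / [3];  Q = [1] / [2]
  Insert 4 (step 3): P = [1, 4] / [3];  Q = [1, 3] / [2]
  Insert 6 (step 4): P = [1, 4, 6] / [3];  Q = [1, 3, 4] / [2]
  Insert 7 (step 5): P = [1, 4, 6, 7] / [3];  Q = [1, 3, 4, 5] / [2]
  Insert 2 (step 6): P = [1, 2, 6, 7] / [3, 4];  Q = [1, 3, 4, 5] / [2, 6]
  Insert 5 (step 7): P = [1, 2, 5, 7] / [3, 4, 6];  Q = [1, 3, 4, 5] / [2, 6, 7]
Final shape: (4, 3).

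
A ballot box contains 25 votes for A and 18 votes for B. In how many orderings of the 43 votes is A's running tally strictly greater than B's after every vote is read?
Strict-lead orderings = 99035193894

Total orderings of the 43 votes with 25 for A: C(43, 25) = 608359048206. By the Bertrand ballot formula (Cycle Lemma / reflection principle), the number of orderings in which A is strictly ahead of B throughout is (p − q)/(p + q) · C(p + q, p) = (25 − 18)/(25 + 18) · 608359048206 = 99035193894.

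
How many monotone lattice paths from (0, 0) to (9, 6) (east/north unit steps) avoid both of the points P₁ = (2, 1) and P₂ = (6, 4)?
Number of paths = 1579

Inclusion–exclusion. Total paths: C(15, 9) = 5005. Through P₁: C(3, 2)·C(12, 7) = 2376. Through P₂: C(10, 6)·C(5, 3) = 2100. Since P₁ is strictly southwest of P₂, a monotone path through both must visit P₁ then P₂; paths through both = C(3, 2)·C(7, 4)·C(5, 3) = 1050. Avoid both = 5005 − 2376 − 2100 + 1050 = 1579.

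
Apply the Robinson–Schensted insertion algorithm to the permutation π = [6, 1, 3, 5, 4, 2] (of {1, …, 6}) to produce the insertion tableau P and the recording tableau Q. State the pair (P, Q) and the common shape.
P = [1, 2, 4] / [3] / [5] / [6];  Q = [1, 3, 4] / [2] / [5] / [6];  common shape = (3, 1, 1, 1)

Row-insert the values π_1, π_2, … into P one at a time, bumping the leftmost entry strictly greater than the inserted value down to the next row. The recording tableau Q records, in position (i, j), the step at which that cell was added to P.
  Insert 6 (step 1): P = [6];  Q = [1]
  Insert 1 (step 2): P = [1] / [6];  Q = [1] / [2]
  Insert 3 (step 3): P = [1, 3] / [6];  Q = [1, 3] / [2]
  Insert 5 (step 4): P = [1, 3, 5] / [6];  Q = [1, 3, 4] / [2]
  Insert 4 (step 5): P = [1, 3, 4] / [5] / [6];  Q = [1, 3, 4] / [2] / [5]
  Insert 2 (step 6): P = [1, 2, 4] / [3] / [5] / [6];  Q = [1, 3, 4] / [2] / [5] / [6]
Final shape: (3, 1, 1, 1).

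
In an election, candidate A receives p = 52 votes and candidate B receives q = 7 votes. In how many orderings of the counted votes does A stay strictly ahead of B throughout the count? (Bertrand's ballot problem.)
Strict-lead orderings = 260198730

Total orderings of the 59 votes with 52 for A: C(59, 52) = 341149446. By the Bertrand ballot formula (Cycle Lemma / reflection principle), the number of orderings in which A is strictly ahead of B throughout is (p − q)/(p + q) · C(p + q, p) = (52 − 7)/(52 + 7) · 341149446 = 260198730.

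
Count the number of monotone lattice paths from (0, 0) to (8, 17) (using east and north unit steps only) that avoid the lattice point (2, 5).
Number of paths = 691731

Total paths from (0, 0) to (8, 17): C(25, 8) = 1081575. Paths through (2, 5): (paths (0, 0) → (2, 5)) × (paths (2, 5) → (8, 17)) = C(7, 2) · C(18, 6) = 21 · 18564 = 389844. Avoidance count = 1081575 − 389844 = 691731.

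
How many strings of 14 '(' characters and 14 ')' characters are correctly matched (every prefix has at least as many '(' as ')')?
C_14 = 2674440

These balanced parentheses are counted by the Catalan number C_n = (1/(n + 1)) · C(2n, n). For n = 14: C_14 = (1/15) · C(28, 14) = 40116600/15 = 2674440.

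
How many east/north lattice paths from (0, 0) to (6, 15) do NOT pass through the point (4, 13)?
Number of paths = 39984

Total paths from (0, 0) to (6, 15): C(21, 6) = 54264. Paths through (4, 13): (paths (0, 0) → (4, 13)) × (paths (4, 13) → (6, 15)) = C(17, 4) · C(4, 2) = 2380 · 6 = 14280. Avoidance count = 54264 − 14280 = 39984.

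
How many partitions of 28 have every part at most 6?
p(28, parts ≤ 6) = 931

Use the recurrence p(n, m) = p(n, m−1) + p(n−m, m): either the largest part is < m (count p(n, m−1)) or the largest part is exactly m (remove one copy of m, count p(n−m, m)). With p(0, ·) = 1 this gives p(28, parts ≤ 6) = 931. (By conjugating Young diagrams, this also counts partitions of 28 into at most 6 parts.)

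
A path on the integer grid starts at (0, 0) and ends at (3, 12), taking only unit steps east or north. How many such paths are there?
Number of paths = 455

A monotone lattice path from (0, 0) to (3, 12) consists of 3 east steps and 12 north steps in some order, so it is determined by which 3 of the 15 steps are east. The count is C(15, 3) = 455.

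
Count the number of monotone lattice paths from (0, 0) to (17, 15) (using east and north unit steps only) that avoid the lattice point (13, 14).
Number of paths = 465431220

Total paths from (0, 0) to (17, 15): C(32, 17) = 565722720. Paths through (13, 14): (paths (0, 0) → (13, 14)) × (paths (13, 14) → (17, 15)) = C(27, 13) · C(5, 4) = 20058300 · 5 = 100291500. Avoidance count = 565722720 − 100291500 = 465431220.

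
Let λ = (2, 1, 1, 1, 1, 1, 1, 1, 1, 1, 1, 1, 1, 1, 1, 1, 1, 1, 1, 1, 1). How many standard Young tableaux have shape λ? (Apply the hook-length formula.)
# SYT of shape (2, 1, 1, 1, 1, 1, 1, 1, 1, 1, 1, 1, 1, 1, 1, 1, 1, 1, 1, 1, 1) = 21

Hook-length formula: f^λ = n! / Π hook(c), product over all cells c of the Young diagram. For λ = (2, 1, 1, 1, 1, 1, 1, 1, 1, 1, 1, 1, 1, 1, 1, 1, 1, 1, 1, 1, 1), n = 22 boxes. Hook lengths by row (left-to-right, top-to-bottom): [22, 1]; [20]; [19]; [18]; [17]; [16]; [15]; [14]; [13]; [12]; [11]; [10]; [9]; [8]; [7]; [6]; [5]; [4]; [3]; [2]; [1]. Product of hooks = 53523844179886080000. So f^λ = 22! / 53523844179886080000 = 1124000727777607680000 / 53523844179886080000 = 21.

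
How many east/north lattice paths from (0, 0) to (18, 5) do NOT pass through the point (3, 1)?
Number of paths = 18145

Total paths from (0, 0) to (18, 5): C(23, 18) = 33649. Paths through (3, 1): (paths (0, 0) → (3, 1)) × (paths (3, 1) → (18, 5)) = C(4, 3) · C(19, 15) = 4 · 3876 = 15504. Avoidance count = 33649 − 15504 = 18145.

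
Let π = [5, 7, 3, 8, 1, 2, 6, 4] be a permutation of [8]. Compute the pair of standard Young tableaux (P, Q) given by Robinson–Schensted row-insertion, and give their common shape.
P = [1, 2, 4] / [3, 6, 8] / [5, 7];  Q = [1, 2, 4] / [3, 6, 7] / [5, 8];  common shape = (3, 3, 2)

Row-insert the values π_1, π_2, … into P one at a time, bumping the leftmost entry strictly greater than the inserted value down to the next row. The recording tableau Q records, in position (i, j), the step at which that cell was added to P.
  Insert 5 (step 1): P = [5];  Q = [1]
  Insert 7 (step 2): P = [5, 7];  Q = [1, 2]
  Insert 3 (step 3): P = [3, 7] / [5];  Q = [1, 2] / [3]
  Insert 8 (step 4): P = [3, 7, 8] / [5];  Q = [1, 2, 4] / [3]
  Insert 1 (step 5): P = [1, 7, 8] / [3] / [5];  Q = [1, 2, 4] / [3] / [5]
  Insert 2 (step 6): P = [1, 2, 8] / [3, 7] / [5];  Q = [1, 2, 4] / [3, 6] / [5]
  Insert 6 (step 7): P = [1, 2, 6] / [3, 7, 8] / [5];  Q = [1, 2, 4] / [3, 6, 7] / [5]
  Insert 4 (step 8): P = [1, 2, 4] / [3, 6, 8] / [5, 7];  Q = [1, 2, 4] / [3, 6, 7] / [5, 8]
Final shape: (3, 3, 2).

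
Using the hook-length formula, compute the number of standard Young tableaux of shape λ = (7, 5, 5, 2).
# SYT of shape (7, 5, 5, 2) = 8868288

Hook-length formula: f^λ = n! / Π hook(c), product over all cells c of the Young diagram. For λ = (7, 5, 5, 2), n = 19 boxes. Hook lengths by row (left-to-right, top-to-bottom): [10, 9, 7, 6, 5, 2, 1]; [7, 6, 4, 3, 2]; [6, 5, 3, 2, 1]; [2, 1]. Product of hooks = 13716864000. So f^λ = 19! / 13716864000 = 121645100408832000 / 13716864000 = 8868288.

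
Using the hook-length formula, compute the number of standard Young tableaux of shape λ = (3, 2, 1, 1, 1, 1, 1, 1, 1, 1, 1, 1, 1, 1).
# SYT of shape (3, 2, 1, 1, 1, 1, 1, 1, 1, 1, 1, 1, 1, 1) = 1105

Hook-length formula: f^λ = n! / Π hook(c), product over all cells c of the Young diagram. For λ = (3, 2, 1, 1, 1, 1, 1, 1, 1, 1, 1, 1, 1, 1), n = 17 boxes. Hook lengths by row (left-to-right, top-to-bottom): [16, 3, 1]; [14, 1]; [12]; [11]; [10]; [9]; [8]; [7]; [6]; [5]; [4]; [3]; [2]; [1]. Product of hooks = 321889075200. So f^λ = 17! / 321889075200 = 355687428096000 / 321889075200 = 1105.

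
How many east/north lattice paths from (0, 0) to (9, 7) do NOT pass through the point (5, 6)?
Number of paths = 9130

Total paths from (0, 0) to (9, 7): C(16, 9) = 11440. Paths through (5, 6): (paths (0, 0) → (5, 6)) × (paths (5, 6) → (9, 7)) = C(11, 5) · C(5, 4) = 462 · 5 = 2310. Avoidance count = 11440 − 2310 = 9130.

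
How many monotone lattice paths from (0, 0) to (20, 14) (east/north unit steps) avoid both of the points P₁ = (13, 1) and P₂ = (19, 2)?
Number of paths = 1390888904

Inclusion–exclusion. Total paths: C(34, 20) = 1391975640. Through P₁: C(14, 13)·C(20, 7) = 1085280. Through P₂: C(21, 19)·C(13, 1) = 2730. Since P₁ is strictly southwest of P₂, a monotone path through both must visit P₁ then P₂; paths through both = C(14, 13)·C(7, 6)·C(13, 1) = 1274. Avoid both = 1391975640 − 1085280 − 2730 + 1274 = 1390888904.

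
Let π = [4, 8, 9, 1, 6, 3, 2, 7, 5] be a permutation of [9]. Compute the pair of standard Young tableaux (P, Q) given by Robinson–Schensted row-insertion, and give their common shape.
P = [1, 2, 5] / [3, 6, 7] / [4, 9] / [8];  Q = [1, 2, 3] / [4, 5, 8] / [6, 9] / [7];  common shape = (3, 3, 2, 1)

Row-insert the values π_1, π_2, … into P one at a time, bumping the leftmost entry strictly greater than the inserted value down to the next row. The recording tableau Q records, in position (i, j), the step at which that cell was added to P.
  Insert 4 (step 1): P = [4];  Q = [1]
  Insert 8 (step 2): P = [4, 8];  Q = [1, 2]
  Insert 9 (step 3): P = [4, 8, 9];  Q = [1, 2, 3]
  Insert 1 (step 4): P = [1, 8, 9] / [4];  Q = [1, 2, 3] / [4]
  Insert 6 (step 5): P = [1, 6, 9] / [4, 8];  Q = [1, 2, 3] / [4, 5]
  Insert 3 (step 6): P = [1, 3, 9] / [4, 6] / [8];  Q = [1, 2, 3] / [4, 5] / [6]
  Insert 2 (step 7): P = [1, 2, 9] / [3, 6] / [4] / [8];  Q = [1, 2, 3] / [4, 5] / [6] / [7]
  Insert 7 (step 8): P = [1, 2, 7] / [3, 6, 9] / [4] / [8];  Q = [1, 2, 3] / [4, 5, 8] / [6] / [7]
  Insert 5 (step 9): P = [1, 2, 5] / [3, 6, 7] / [4, 9] / [8];  Q = [1, 2, 3] / [4, 5, 8] / [6, 9] / [7]
Final shape: (3, 3, 2, 1).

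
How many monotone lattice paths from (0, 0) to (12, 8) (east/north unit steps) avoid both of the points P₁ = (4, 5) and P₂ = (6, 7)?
Number of paths = 98460

Inclusion–exclusion. Total paths: C(20, 12) = 125970. Through P₁: C(9, 4)·C(11, 8) = 20790. Through P₂: C(13, 6)·C(7, 6) = 12012. Since P₁ is strictly southwest of P₂, a monotone path through both must visit P₁ then P₂; paths through both = C(9, 4)·C(4, 2)·C(7, 6) = 5292. Avoid both = 125970 − 20790 − 12012 + 5292 = 98460.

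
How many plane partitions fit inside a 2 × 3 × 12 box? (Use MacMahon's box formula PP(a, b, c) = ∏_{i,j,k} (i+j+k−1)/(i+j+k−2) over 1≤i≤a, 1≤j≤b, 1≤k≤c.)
PP(2, 3, 12) = 63700

Evaluate the triple product over i = 1..2, j = 1..3, k = 1..12. The factors are (2/1) · (3/2) · (4/3) · (5/4) · (6/5) · (7/6) · (8/7) · (9/8) · … (72 factors total). The numerators and denominators telescope so the product is an integer; carrying out the multiplication exactly gives PP(2, 3, 12) = 63700.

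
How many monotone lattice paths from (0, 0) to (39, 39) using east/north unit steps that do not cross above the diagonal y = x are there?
C_39 = 680425371729975800390

These NE paths below the diagonal are counted by the Catalan number C_n = (1/(n + 1)) · C(2n, n). For n = 39: C_39 = (1/40) · C(78, 39) = 27217014869199032015600/40 = 680425371729975800390.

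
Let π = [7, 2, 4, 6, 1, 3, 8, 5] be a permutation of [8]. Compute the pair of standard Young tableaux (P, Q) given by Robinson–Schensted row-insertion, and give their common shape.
P = [1, 3, 5, 8] / [2, 4, 6] / [7];  Q = [1, 3, 4, 7] / [2, 6, 8] / [5];  common shape = (4, 3, 1)

Row-insert the values π_1, π_2, … into P one at a time, bumping the leftmost entry strictly greater than the inserted value down to the next row. The recording tableau Q records, in position (i, j), the step at which that cell was added to P.
  Insert 7 (step 1): P = [7];  Q = [1]
  Insert 2 (step 2): P = [2] / [7];  Q = [1] / [2]
  Insert 4 (step 3): P = [2, 4] / [7];  Q = [1, 3] / [2]
  Insert 6 (step 4): P = [2, 4, 6] / [7];  Q = [1, 3, 4] / [2]
  Insert 1 (step 5): P = [1, 4, 6] / [2] / [7];  Q = [1, 3, 4] / [2] / [5]
  Insert 3 (step 6): P = [1, 3, 6] / [2, 4] / [7];  Q = [1, 3, 4] / [2, 6] / [5]
  Insert 8 (step 7): P = [1, 3, 6, 8] / [2, 4] / [7];  Q = [1, 3, 4, 7] / [2, 6] / [5]
  Insert 5 (step 8): P = [1, 3, 5, 8] / [2, 4, 6] / [7];  Q = [1, 3, 4, 7] / [2, 6, 8] / [5]
Final shape: (4, 3, 1).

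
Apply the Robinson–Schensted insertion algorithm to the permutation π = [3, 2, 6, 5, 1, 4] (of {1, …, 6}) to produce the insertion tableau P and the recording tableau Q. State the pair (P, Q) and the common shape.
P = [1, 4] / [2, 5] / [3, 6];  Q = [1, 3] / [2, 4] / [5, 6];  common shape = (2, 2, 2)

Row-insert the values π_1, π_2, … into P one at a time, bumping the leftmost entry strictly greater than the inserted value down to the next row. The recording tableau Q records, in position (i, j), the step at which that cell was added to P.
  Insert 3 (step 1): P = [3];  Q = [1]
  Insert 2 (step 2): P = [2] / [3];  Q = [1] / [2]
  Insert 6 (step 3): P = [2, 6] / [3];  Q = [1, 3] / [2]
  Insert 5 (step 4): P = [2, 5] / [3, 6];  Q = [1, 3] / [2, 4]
  Insert 1 (step 5): P = [1, 5] / [2, 6] / [3];  Q = [1, 3] / [2, 4] / [5]
  Insert 4 (step 6): P = [1, 4] / [2, 5] / [3, 6];  Q = [1, 3] / [2, 4] / [5, 6]
Final shape: (2, 2, 2).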